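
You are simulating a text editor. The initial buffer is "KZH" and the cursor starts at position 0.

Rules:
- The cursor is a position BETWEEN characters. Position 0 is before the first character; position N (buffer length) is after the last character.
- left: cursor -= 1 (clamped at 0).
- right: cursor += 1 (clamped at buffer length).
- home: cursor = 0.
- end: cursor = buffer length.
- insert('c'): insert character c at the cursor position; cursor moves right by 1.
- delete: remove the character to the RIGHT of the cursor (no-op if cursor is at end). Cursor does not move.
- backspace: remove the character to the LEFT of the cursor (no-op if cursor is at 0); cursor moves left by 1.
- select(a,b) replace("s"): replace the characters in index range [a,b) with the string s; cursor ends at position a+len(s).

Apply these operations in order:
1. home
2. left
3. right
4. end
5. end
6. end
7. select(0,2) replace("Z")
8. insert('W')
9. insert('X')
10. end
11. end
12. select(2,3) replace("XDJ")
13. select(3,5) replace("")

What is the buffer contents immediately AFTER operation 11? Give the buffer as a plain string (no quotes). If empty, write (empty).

After op 1 (home): buf='KZH' cursor=0
After op 2 (left): buf='KZH' cursor=0
After op 3 (right): buf='KZH' cursor=1
After op 4 (end): buf='KZH' cursor=3
After op 5 (end): buf='KZH' cursor=3
After op 6 (end): buf='KZH' cursor=3
After op 7 (select(0,2) replace("Z")): buf='ZH' cursor=1
After op 8 (insert('W')): buf='ZWH' cursor=2
After op 9 (insert('X')): buf='ZWXH' cursor=3
After op 10 (end): buf='ZWXH' cursor=4
After op 11 (end): buf='ZWXH' cursor=4

Answer: ZWXH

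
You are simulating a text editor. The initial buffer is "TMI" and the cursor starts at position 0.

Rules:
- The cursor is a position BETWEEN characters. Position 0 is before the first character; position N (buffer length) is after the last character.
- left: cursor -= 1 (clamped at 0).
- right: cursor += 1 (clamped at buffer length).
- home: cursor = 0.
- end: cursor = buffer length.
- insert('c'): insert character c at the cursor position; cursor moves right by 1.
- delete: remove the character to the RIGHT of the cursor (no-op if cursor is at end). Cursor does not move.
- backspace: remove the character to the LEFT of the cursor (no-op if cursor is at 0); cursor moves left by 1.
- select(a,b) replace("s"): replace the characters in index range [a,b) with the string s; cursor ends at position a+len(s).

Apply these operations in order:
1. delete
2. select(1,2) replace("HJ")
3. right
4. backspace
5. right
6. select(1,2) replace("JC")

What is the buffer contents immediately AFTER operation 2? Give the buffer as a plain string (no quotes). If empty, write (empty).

Answer: MHJ

Derivation:
After op 1 (delete): buf='MI' cursor=0
After op 2 (select(1,2) replace("HJ")): buf='MHJ' cursor=3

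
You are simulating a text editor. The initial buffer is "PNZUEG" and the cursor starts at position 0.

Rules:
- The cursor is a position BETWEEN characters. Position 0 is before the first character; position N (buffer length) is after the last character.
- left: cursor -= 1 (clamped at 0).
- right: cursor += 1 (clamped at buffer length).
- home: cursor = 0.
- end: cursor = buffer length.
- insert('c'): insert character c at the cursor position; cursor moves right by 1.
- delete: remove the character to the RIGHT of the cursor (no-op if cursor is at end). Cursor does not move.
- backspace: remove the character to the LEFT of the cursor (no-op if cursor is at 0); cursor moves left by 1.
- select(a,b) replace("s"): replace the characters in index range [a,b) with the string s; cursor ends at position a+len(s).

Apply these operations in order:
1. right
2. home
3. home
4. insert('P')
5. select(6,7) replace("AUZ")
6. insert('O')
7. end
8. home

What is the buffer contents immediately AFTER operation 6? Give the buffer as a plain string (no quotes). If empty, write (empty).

Answer: PPNZUEAUZO

Derivation:
After op 1 (right): buf='PNZUEG' cursor=1
After op 2 (home): buf='PNZUEG' cursor=0
After op 3 (home): buf='PNZUEG' cursor=0
After op 4 (insert('P')): buf='PPNZUEG' cursor=1
After op 5 (select(6,7) replace("AUZ")): buf='PPNZUEAUZ' cursor=9
After op 6 (insert('O')): buf='PPNZUEAUZO' cursor=10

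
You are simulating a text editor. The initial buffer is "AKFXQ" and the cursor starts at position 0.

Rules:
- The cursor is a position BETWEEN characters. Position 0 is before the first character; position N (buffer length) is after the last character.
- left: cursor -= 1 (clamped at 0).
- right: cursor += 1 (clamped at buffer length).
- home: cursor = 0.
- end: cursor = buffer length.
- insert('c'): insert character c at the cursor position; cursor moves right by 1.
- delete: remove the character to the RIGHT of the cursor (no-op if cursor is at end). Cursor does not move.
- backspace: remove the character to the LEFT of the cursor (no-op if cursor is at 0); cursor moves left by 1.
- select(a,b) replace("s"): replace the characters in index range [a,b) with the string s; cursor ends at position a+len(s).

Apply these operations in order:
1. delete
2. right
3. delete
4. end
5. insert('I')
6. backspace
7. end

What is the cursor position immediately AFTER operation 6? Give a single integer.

Answer: 3

Derivation:
After op 1 (delete): buf='KFXQ' cursor=0
After op 2 (right): buf='KFXQ' cursor=1
After op 3 (delete): buf='KXQ' cursor=1
After op 4 (end): buf='KXQ' cursor=3
After op 5 (insert('I')): buf='KXQI' cursor=4
After op 6 (backspace): buf='KXQ' cursor=3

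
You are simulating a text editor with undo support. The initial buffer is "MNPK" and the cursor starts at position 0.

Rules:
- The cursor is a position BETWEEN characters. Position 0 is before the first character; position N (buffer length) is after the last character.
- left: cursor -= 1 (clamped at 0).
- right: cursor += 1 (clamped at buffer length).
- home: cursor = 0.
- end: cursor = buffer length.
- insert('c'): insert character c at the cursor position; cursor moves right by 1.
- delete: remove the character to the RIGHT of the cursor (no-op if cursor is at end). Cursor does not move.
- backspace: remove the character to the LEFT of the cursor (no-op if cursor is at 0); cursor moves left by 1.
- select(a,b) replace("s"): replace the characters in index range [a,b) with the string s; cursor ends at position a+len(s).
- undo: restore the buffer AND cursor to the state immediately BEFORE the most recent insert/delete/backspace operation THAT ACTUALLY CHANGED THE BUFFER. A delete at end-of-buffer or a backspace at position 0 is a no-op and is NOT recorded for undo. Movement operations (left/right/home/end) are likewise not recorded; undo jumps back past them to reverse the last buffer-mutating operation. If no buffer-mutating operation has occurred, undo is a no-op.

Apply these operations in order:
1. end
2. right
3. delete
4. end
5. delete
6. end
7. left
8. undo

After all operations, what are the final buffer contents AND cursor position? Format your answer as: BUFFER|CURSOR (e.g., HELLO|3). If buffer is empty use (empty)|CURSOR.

After op 1 (end): buf='MNPK' cursor=4
After op 2 (right): buf='MNPK' cursor=4
After op 3 (delete): buf='MNPK' cursor=4
After op 4 (end): buf='MNPK' cursor=4
After op 5 (delete): buf='MNPK' cursor=4
After op 6 (end): buf='MNPK' cursor=4
After op 7 (left): buf='MNPK' cursor=3
After op 8 (undo): buf='MNPK' cursor=3

Answer: MNPK|3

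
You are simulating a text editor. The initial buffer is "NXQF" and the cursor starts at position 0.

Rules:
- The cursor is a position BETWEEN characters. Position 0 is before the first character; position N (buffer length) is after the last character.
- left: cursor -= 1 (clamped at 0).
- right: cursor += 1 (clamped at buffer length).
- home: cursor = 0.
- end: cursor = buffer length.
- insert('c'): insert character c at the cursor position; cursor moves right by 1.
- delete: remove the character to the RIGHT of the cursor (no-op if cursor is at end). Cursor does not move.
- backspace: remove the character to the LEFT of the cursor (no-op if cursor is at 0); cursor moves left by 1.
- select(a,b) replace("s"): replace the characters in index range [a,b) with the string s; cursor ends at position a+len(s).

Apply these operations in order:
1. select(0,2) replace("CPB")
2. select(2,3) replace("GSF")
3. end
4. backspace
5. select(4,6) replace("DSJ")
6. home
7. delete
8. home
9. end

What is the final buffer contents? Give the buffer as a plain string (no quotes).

After op 1 (select(0,2) replace("CPB")): buf='CPBQF' cursor=3
After op 2 (select(2,3) replace("GSF")): buf='CPGSFQF' cursor=5
After op 3 (end): buf='CPGSFQF' cursor=7
After op 4 (backspace): buf='CPGSFQ' cursor=6
After op 5 (select(4,6) replace("DSJ")): buf='CPGSDSJ' cursor=7
After op 6 (home): buf='CPGSDSJ' cursor=0
After op 7 (delete): buf='PGSDSJ' cursor=0
After op 8 (home): buf='PGSDSJ' cursor=0
After op 9 (end): buf='PGSDSJ' cursor=6

Answer: PGSDSJ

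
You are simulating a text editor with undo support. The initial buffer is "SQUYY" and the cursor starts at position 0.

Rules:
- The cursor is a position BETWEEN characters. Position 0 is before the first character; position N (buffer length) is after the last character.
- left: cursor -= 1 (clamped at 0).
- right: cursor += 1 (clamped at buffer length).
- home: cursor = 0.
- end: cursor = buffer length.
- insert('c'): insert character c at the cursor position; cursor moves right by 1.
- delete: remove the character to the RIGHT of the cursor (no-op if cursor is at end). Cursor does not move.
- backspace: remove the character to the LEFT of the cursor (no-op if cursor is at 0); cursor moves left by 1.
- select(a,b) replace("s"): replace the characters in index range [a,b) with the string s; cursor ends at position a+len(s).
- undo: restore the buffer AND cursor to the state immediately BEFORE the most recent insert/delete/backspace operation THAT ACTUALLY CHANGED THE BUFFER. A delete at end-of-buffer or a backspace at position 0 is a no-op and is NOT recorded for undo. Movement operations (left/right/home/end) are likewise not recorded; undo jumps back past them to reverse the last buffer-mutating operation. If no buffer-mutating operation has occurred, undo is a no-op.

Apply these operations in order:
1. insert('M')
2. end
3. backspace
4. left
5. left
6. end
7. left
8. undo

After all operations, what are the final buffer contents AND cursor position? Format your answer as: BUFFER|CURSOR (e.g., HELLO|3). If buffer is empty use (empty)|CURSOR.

After op 1 (insert('M')): buf='MSQUYY' cursor=1
After op 2 (end): buf='MSQUYY' cursor=6
After op 3 (backspace): buf='MSQUY' cursor=5
After op 4 (left): buf='MSQUY' cursor=4
After op 5 (left): buf='MSQUY' cursor=3
After op 6 (end): buf='MSQUY' cursor=5
After op 7 (left): buf='MSQUY' cursor=4
After op 8 (undo): buf='MSQUYY' cursor=6

Answer: MSQUYY|6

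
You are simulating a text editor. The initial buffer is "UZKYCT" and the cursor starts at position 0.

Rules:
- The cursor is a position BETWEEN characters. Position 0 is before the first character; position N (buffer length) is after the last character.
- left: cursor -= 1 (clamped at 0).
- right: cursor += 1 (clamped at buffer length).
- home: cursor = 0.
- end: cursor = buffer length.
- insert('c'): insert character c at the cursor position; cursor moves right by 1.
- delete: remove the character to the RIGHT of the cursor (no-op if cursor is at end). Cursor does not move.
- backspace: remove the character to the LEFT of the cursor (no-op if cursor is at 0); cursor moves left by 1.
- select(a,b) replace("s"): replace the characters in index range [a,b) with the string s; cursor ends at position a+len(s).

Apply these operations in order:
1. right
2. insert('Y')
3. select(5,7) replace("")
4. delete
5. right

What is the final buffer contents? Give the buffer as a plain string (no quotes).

Answer: UYZKY

Derivation:
After op 1 (right): buf='UZKYCT' cursor=1
After op 2 (insert('Y')): buf='UYZKYCT' cursor=2
After op 3 (select(5,7) replace("")): buf='UYZKY' cursor=5
After op 4 (delete): buf='UYZKY' cursor=5
After op 5 (right): buf='UYZKY' cursor=5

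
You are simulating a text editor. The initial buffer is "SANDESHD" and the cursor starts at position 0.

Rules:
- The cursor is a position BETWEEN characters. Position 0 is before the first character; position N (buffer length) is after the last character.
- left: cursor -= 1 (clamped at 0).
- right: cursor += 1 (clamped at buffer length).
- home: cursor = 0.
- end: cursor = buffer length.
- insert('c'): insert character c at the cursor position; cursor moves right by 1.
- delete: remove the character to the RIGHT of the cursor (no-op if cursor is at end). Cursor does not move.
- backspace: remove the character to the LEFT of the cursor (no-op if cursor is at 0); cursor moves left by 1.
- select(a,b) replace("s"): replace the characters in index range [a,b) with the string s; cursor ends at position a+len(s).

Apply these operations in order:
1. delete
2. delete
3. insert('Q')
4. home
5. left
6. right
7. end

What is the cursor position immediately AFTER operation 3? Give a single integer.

Answer: 1

Derivation:
After op 1 (delete): buf='ANDESHD' cursor=0
After op 2 (delete): buf='NDESHD' cursor=0
After op 3 (insert('Q')): buf='QNDESHD' cursor=1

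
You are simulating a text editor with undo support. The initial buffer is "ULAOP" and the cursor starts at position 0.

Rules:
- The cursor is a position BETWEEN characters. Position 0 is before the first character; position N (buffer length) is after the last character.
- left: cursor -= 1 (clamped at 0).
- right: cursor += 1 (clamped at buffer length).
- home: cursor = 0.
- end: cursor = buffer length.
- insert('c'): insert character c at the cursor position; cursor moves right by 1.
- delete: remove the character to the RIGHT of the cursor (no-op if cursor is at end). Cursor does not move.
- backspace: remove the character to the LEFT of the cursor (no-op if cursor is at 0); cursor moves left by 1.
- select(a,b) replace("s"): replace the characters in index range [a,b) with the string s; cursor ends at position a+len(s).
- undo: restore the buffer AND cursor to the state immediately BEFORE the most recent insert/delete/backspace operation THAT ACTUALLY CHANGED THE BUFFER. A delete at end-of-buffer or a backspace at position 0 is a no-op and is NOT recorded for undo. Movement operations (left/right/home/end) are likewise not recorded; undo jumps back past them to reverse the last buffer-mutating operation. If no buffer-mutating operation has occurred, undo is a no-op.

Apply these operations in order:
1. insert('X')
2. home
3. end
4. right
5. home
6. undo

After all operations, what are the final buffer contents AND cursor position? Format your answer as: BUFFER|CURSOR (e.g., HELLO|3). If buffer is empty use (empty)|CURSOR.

Answer: ULAOP|0

Derivation:
After op 1 (insert('X')): buf='XULAOP' cursor=1
After op 2 (home): buf='XULAOP' cursor=0
After op 3 (end): buf='XULAOP' cursor=6
After op 4 (right): buf='XULAOP' cursor=6
After op 5 (home): buf='XULAOP' cursor=0
After op 6 (undo): buf='ULAOP' cursor=0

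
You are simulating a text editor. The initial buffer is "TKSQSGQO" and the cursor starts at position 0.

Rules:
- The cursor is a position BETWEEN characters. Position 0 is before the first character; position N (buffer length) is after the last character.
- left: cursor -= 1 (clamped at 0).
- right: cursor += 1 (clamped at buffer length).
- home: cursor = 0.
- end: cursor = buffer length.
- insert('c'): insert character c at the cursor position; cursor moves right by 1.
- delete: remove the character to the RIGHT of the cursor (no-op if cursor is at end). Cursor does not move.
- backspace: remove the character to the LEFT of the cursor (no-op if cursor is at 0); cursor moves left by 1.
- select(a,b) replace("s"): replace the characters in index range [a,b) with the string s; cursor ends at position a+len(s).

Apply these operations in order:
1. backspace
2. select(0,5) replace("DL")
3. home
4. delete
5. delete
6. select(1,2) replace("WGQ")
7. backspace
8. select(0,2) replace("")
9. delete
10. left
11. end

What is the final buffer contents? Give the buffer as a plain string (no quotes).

Answer: O

Derivation:
After op 1 (backspace): buf='TKSQSGQO' cursor=0
After op 2 (select(0,5) replace("DL")): buf='DLGQO' cursor=2
After op 3 (home): buf='DLGQO' cursor=0
After op 4 (delete): buf='LGQO' cursor=0
After op 5 (delete): buf='GQO' cursor=0
After op 6 (select(1,2) replace("WGQ")): buf='GWGQO' cursor=4
After op 7 (backspace): buf='GWGO' cursor=3
After op 8 (select(0,2) replace("")): buf='GO' cursor=0
After op 9 (delete): buf='O' cursor=0
After op 10 (left): buf='O' cursor=0
After op 11 (end): buf='O' cursor=1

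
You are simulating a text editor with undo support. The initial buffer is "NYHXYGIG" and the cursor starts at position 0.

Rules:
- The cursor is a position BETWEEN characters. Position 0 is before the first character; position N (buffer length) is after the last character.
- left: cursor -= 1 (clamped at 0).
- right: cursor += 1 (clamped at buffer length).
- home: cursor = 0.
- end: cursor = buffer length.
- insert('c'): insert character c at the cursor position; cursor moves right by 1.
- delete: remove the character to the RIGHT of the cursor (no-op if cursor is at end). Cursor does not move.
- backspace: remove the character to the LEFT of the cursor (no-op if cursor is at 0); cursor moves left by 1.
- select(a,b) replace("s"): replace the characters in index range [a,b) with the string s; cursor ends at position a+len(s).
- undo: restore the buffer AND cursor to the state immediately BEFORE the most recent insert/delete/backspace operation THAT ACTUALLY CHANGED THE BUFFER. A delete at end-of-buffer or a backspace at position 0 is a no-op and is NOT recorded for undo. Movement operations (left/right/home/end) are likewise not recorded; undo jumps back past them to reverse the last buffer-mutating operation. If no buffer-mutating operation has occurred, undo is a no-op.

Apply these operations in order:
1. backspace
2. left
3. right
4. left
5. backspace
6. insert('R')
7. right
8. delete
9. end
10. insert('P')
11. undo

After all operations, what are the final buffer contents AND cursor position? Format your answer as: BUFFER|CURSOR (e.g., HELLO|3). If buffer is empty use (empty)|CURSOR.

After op 1 (backspace): buf='NYHXYGIG' cursor=0
After op 2 (left): buf='NYHXYGIG' cursor=0
After op 3 (right): buf='NYHXYGIG' cursor=1
After op 4 (left): buf='NYHXYGIG' cursor=0
After op 5 (backspace): buf='NYHXYGIG' cursor=0
After op 6 (insert('R')): buf='RNYHXYGIG' cursor=1
After op 7 (right): buf='RNYHXYGIG' cursor=2
After op 8 (delete): buf='RNHXYGIG' cursor=2
After op 9 (end): buf='RNHXYGIG' cursor=8
After op 10 (insert('P')): buf='RNHXYGIGP' cursor=9
After op 11 (undo): buf='RNHXYGIG' cursor=8

Answer: RNHXYGIG|8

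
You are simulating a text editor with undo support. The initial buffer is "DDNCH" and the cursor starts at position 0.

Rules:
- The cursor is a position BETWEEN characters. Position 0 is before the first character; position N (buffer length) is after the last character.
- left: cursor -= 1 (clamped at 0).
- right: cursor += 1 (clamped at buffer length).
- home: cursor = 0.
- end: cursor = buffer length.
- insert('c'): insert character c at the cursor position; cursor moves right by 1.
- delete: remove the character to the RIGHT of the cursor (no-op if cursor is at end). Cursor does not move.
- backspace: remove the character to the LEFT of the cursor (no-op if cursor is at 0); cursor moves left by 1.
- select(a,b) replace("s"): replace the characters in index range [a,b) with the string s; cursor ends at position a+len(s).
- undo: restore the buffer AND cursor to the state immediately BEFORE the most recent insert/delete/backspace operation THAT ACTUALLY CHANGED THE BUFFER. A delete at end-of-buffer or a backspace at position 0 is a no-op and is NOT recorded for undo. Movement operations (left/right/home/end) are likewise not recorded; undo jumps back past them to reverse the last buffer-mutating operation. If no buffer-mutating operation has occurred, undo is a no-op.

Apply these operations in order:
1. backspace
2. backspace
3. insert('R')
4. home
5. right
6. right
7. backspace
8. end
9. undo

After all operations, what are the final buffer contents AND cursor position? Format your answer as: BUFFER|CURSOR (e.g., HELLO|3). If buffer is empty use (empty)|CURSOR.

Answer: RDDNCH|2

Derivation:
After op 1 (backspace): buf='DDNCH' cursor=0
After op 2 (backspace): buf='DDNCH' cursor=0
After op 3 (insert('R')): buf='RDDNCH' cursor=1
After op 4 (home): buf='RDDNCH' cursor=0
After op 5 (right): buf='RDDNCH' cursor=1
After op 6 (right): buf='RDDNCH' cursor=2
After op 7 (backspace): buf='RDNCH' cursor=1
After op 8 (end): buf='RDNCH' cursor=5
After op 9 (undo): buf='RDDNCH' cursor=2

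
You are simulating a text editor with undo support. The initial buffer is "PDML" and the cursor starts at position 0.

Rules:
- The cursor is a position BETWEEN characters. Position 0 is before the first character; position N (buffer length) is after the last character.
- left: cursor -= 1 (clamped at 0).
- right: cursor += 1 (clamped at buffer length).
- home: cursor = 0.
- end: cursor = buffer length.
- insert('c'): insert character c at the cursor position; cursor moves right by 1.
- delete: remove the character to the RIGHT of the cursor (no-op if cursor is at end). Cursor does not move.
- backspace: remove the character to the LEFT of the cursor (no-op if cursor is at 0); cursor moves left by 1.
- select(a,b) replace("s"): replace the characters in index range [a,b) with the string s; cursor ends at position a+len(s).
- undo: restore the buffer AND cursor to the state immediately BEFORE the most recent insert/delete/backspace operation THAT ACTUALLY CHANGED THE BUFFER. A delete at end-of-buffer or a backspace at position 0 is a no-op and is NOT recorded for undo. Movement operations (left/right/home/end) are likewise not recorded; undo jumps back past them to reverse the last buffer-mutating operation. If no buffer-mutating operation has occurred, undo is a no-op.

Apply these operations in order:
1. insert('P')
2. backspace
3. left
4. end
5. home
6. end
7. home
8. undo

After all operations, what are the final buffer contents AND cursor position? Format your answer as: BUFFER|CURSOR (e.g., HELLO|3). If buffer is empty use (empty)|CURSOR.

Answer: PPDML|1

Derivation:
After op 1 (insert('P')): buf='PPDML' cursor=1
After op 2 (backspace): buf='PDML' cursor=0
After op 3 (left): buf='PDML' cursor=0
After op 4 (end): buf='PDML' cursor=4
After op 5 (home): buf='PDML' cursor=0
After op 6 (end): buf='PDML' cursor=4
After op 7 (home): buf='PDML' cursor=0
After op 8 (undo): buf='PPDML' cursor=1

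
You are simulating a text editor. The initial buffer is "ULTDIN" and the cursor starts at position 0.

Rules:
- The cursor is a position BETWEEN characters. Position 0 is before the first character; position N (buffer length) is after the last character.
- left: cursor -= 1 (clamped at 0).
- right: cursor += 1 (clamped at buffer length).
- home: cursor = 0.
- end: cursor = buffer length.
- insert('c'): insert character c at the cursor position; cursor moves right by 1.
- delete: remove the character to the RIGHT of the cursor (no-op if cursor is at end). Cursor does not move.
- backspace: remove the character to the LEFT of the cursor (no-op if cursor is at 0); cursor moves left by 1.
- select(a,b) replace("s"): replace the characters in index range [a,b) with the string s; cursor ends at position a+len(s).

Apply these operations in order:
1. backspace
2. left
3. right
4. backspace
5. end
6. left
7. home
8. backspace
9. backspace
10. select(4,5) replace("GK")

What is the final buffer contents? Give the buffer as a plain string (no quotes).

Answer: LTDIGK

Derivation:
After op 1 (backspace): buf='ULTDIN' cursor=0
After op 2 (left): buf='ULTDIN' cursor=0
After op 3 (right): buf='ULTDIN' cursor=1
After op 4 (backspace): buf='LTDIN' cursor=0
After op 5 (end): buf='LTDIN' cursor=5
After op 6 (left): buf='LTDIN' cursor=4
After op 7 (home): buf='LTDIN' cursor=0
After op 8 (backspace): buf='LTDIN' cursor=0
After op 9 (backspace): buf='LTDIN' cursor=0
After op 10 (select(4,5) replace("GK")): buf='LTDIGK' cursor=6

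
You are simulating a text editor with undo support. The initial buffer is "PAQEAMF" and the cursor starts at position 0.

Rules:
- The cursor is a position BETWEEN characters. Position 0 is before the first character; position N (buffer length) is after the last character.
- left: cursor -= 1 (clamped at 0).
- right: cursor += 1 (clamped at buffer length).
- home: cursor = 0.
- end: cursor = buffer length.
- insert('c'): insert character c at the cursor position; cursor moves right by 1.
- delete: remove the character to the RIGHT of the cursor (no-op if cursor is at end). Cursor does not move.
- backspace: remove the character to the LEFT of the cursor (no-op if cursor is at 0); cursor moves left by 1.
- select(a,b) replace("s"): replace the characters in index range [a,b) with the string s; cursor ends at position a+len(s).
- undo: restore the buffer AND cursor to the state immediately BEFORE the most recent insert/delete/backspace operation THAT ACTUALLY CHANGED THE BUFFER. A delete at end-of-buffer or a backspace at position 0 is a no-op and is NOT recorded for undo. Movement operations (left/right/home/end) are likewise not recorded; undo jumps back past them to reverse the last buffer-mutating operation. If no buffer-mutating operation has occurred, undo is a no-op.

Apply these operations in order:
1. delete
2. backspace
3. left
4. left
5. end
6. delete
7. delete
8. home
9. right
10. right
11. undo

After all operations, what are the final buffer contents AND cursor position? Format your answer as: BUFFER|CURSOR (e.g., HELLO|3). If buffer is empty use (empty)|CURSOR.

After op 1 (delete): buf='AQEAMF' cursor=0
After op 2 (backspace): buf='AQEAMF' cursor=0
After op 3 (left): buf='AQEAMF' cursor=0
After op 4 (left): buf='AQEAMF' cursor=0
After op 5 (end): buf='AQEAMF' cursor=6
After op 6 (delete): buf='AQEAMF' cursor=6
After op 7 (delete): buf='AQEAMF' cursor=6
After op 8 (home): buf='AQEAMF' cursor=0
After op 9 (right): buf='AQEAMF' cursor=1
After op 10 (right): buf='AQEAMF' cursor=2
After op 11 (undo): buf='PAQEAMF' cursor=0

Answer: PAQEAMF|0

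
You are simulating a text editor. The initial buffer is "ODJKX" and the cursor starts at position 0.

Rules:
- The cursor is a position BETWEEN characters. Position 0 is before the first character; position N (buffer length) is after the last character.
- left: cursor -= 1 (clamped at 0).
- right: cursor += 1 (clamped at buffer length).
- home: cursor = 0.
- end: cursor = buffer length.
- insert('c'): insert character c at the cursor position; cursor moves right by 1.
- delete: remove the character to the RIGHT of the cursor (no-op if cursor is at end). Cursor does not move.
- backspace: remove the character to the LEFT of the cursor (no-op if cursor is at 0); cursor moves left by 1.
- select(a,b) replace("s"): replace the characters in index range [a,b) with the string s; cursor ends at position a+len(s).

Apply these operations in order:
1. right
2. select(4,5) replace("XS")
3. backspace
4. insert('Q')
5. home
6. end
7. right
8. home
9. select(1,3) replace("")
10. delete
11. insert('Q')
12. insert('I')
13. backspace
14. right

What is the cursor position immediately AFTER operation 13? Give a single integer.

After op 1 (right): buf='ODJKX' cursor=1
After op 2 (select(4,5) replace("XS")): buf='ODJKXS' cursor=6
After op 3 (backspace): buf='ODJKX' cursor=5
After op 4 (insert('Q')): buf='ODJKXQ' cursor=6
After op 5 (home): buf='ODJKXQ' cursor=0
After op 6 (end): buf='ODJKXQ' cursor=6
After op 7 (right): buf='ODJKXQ' cursor=6
After op 8 (home): buf='ODJKXQ' cursor=0
After op 9 (select(1,3) replace("")): buf='OKXQ' cursor=1
After op 10 (delete): buf='OXQ' cursor=1
After op 11 (insert('Q')): buf='OQXQ' cursor=2
After op 12 (insert('I')): buf='OQIXQ' cursor=3
After op 13 (backspace): buf='OQXQ' cursor=2

Answer: 2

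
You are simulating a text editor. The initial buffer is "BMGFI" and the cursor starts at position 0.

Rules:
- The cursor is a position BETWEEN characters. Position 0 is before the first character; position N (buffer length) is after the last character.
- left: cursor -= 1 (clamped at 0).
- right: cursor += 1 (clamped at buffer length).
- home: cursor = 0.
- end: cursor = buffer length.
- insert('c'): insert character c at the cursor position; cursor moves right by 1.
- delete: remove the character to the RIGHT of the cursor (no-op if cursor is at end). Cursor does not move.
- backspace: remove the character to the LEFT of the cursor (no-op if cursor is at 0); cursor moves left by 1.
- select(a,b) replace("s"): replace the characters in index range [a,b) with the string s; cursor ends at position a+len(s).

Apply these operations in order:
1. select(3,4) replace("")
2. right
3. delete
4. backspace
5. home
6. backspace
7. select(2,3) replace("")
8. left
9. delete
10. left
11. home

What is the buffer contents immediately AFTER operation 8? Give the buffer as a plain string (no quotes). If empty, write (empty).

Answer: BM

Derivation:
After op 1 (select(3,4) replace("")): buf='BMGI' cursor=3
After op 2 (right): buf='BMGI' cursor=4
After op 3 (delete): buf='BMGI' cursor=4
After op 4 (backspace): buf='BMG' cursor=3
After op 5 (home): buf='BMG' cursor=0
After op 6 (backspace): buf='BMG' cursor=0
After op 7 (select(2,3) replace("")): buf='BM' cursor=2
After op 8 (left): buf='BM' cursor=1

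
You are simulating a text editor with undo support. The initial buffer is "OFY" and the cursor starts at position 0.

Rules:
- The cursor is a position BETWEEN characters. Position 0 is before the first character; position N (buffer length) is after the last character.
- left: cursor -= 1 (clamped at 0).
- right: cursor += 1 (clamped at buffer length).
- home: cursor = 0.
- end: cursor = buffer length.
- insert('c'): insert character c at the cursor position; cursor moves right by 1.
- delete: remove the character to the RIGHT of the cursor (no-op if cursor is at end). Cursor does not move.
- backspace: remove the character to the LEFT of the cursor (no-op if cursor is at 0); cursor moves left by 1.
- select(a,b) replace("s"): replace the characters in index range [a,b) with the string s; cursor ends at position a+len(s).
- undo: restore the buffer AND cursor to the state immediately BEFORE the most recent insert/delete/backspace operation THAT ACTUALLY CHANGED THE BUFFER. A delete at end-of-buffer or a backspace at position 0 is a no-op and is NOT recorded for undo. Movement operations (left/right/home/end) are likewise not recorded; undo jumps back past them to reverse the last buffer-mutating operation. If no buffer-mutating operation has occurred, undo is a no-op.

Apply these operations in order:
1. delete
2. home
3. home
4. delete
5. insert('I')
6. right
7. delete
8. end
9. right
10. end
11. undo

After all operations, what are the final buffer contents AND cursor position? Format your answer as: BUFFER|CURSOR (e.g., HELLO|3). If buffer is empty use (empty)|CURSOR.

Answer: Y|0

Derivation:
After op 1 (delete): buf='FY' cursor=0
After op 2 (home): buf='FY' cursor=0
After op 3 (home): buf='FY' cursor=0
After op 4 (delete): buf='Y' cursor=0
After op 5 (insert('I')): buf='IY' cursor=1
After op 6 (right): buf='IY' cursor=2
After op 7 (delete): buf='IY' cursor=2
After op 8 (end): buf='IY' cursor=2
After op 9 (right): buf='IY' cursor=2
After op 10 (end): buf='IY' cursor=2
After op 11 (undo): buf='Y' cursor=0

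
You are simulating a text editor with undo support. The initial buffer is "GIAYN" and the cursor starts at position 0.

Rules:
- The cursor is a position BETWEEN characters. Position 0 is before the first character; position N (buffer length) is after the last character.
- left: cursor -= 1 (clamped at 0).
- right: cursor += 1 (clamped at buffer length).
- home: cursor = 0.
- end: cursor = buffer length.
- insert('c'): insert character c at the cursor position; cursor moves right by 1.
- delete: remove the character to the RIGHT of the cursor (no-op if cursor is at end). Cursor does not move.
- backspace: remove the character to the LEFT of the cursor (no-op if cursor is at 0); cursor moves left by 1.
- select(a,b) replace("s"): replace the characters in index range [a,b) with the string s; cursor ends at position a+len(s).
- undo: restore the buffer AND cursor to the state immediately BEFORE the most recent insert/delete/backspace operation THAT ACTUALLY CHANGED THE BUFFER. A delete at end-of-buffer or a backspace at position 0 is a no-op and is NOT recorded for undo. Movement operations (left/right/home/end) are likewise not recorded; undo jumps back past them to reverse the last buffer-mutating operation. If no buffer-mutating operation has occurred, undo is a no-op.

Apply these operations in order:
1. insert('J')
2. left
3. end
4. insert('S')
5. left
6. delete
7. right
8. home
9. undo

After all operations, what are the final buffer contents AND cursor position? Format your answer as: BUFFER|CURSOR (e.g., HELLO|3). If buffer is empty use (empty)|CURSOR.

Answer: JGIAYNS|6

Derivation:
After op 1 (insert('J')): buf='JGIAYN' cursor=1
After op 2 (left): buf='JGIAYN' cursor=0
After op 3 (end): buf='JGIAYN' cursor=6
After op 4 (insert('S')): buf='JGIAYNS' cursor=7
After op 5 (left): buf='JGIAYNS' cursor=6
After op 6 (delete): buf='JGIAYN' cursor=6
After op 7 (right): buf='JGIAYN' cursor=6
After op 8 (home): buf='JGIAYN' cursor=0
After op 9 (undo): buf='JGIAYNS' cursor=6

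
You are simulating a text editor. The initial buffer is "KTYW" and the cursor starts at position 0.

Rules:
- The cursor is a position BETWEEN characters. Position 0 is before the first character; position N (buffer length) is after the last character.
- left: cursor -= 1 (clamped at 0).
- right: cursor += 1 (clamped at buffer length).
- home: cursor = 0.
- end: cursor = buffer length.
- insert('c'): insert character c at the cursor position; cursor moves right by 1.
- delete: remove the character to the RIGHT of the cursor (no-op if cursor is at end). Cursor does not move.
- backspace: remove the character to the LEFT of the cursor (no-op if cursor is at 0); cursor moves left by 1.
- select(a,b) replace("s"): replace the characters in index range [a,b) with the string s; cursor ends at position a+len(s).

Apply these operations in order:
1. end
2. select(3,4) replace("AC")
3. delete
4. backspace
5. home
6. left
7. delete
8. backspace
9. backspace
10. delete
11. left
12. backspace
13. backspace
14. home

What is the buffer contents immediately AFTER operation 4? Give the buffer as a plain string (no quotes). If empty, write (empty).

Answer: KTYA

Derivation:
After op 1 (end): buf='KTYW' cursor=4
After op 2 (select(3,4) replace("AC")): buf='KTYAC' cursor=5
After op 3 (delete): buf='KTYAC' cursor=5
After op 4 (backspace): buf='KTYA' cursor=4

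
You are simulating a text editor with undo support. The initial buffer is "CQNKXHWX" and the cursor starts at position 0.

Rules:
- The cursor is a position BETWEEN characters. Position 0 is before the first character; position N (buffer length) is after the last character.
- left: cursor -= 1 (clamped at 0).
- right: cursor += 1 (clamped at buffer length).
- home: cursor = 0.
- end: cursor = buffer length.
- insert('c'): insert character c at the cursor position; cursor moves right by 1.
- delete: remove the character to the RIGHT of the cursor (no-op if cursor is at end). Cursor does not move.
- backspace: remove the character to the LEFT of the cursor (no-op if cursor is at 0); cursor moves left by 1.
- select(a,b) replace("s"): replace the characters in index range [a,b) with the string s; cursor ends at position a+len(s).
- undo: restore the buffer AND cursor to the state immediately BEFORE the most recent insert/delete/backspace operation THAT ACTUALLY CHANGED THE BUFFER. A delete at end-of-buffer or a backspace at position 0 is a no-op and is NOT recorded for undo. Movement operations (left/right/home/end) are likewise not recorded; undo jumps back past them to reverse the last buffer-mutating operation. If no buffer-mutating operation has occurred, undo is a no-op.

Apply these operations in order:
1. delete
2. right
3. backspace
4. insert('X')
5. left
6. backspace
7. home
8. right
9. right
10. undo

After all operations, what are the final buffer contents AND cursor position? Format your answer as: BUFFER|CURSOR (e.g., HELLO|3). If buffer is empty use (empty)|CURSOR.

Answer: NKXHWX|0

Derivation:
After op 1 (delete): buf='QNKXHWX' cursor=0
After op 2 (right): buf='QNKXHWX' cursor=1
After op 3 (backspace): buf='NKXHWX' cursor=0
After op 4 (insert('X')): buf='XNKXHWX' cursor=1
After op 5 (left): buf='XNKXHWX' cursor=0
After op 6 (backspace): buf='XNKXHWX' cursor=0
After op 7 (home): buf='XNKXHWX' cursor=0
After op 8 (right): buf='XNKXHWX' cursor=1
After op 9 (right): buf='XNKXHWX' cursor=2
After op 10 (undo): buf='NKXHWX' cursor=0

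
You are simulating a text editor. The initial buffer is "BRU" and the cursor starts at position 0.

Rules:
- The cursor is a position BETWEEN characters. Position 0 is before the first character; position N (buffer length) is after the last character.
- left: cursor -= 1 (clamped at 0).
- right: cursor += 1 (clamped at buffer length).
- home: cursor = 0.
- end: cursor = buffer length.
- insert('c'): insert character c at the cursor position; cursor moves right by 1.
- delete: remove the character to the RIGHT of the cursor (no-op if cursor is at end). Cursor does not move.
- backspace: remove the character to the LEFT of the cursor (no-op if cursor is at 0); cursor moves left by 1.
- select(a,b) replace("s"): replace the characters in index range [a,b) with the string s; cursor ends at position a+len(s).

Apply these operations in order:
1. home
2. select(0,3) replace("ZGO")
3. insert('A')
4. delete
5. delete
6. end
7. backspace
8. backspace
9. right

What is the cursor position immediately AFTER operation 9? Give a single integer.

After op 1 (home): buf='BRU' cursor=0
After op 2 (select(0,3) replace("ZGO")): buf='ZGO' cursor=3
After op 3 (insert('A')): buf='ZGOA' cursor=4
After op 4 (delete): buf='ZGOA' cursor=4
After op 5 (delete): buf='ZGOA' cursor=4
After op 6 (end): buf='ZGOA' cursor=4
After op 7 (backspace): buf='ZGO' cursor=3
After op 8 (backspace): buf='ZG' cursor=2
After op 9 (right): buf='ZG' cursor=2

Answer: 2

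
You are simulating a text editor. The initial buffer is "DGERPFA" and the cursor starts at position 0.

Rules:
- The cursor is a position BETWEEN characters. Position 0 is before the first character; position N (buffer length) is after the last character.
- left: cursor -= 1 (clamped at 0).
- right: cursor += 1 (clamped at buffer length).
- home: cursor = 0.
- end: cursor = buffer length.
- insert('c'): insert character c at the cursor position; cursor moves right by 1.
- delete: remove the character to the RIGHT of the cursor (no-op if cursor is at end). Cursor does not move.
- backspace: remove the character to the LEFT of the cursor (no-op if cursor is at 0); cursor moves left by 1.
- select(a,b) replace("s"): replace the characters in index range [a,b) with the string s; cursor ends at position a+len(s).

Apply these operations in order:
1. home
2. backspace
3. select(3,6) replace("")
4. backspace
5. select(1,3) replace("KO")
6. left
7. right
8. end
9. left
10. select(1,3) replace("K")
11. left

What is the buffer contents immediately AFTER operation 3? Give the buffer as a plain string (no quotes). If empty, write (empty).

After op 1 (home): buf='DGERPFA' cursor=0
After op 2 (backspace): buf='DGERPFA' cursor=0
After op 3 (select(3,6) replace("")): buf='DGEA' cursor=3

Answer: DGEA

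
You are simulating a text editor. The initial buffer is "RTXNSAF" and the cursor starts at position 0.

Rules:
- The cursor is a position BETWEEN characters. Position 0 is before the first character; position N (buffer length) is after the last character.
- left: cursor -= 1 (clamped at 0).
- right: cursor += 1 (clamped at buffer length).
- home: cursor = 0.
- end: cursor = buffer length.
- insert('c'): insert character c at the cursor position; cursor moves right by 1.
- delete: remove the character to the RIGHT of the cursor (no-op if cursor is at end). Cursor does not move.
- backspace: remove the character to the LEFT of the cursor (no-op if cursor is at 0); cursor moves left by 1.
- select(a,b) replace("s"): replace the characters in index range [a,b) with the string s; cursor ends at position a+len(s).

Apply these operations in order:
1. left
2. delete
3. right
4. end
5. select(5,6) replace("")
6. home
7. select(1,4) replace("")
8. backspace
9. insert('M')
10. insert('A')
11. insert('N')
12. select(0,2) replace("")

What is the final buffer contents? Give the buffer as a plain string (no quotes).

Answer: NA

Derivation:
After op 1 (left): buf='RTXNSAF' cursor=0
After op 2 (delete): buf='TXNSAF' cursor=0
After op 3 (right): buf='TXNSAF' cursor=1
After op 4 (end): buf='TXNSAF' cursor=6
After op 5 (select(5,6) replace("")): buf='TXNSA' cursor=5
After op 6 (home): buf='TXNSA' cursor=0
After op 7 (select(1,4) replace("")): buf='TA' cursor=1
After op 8 (backspace): buf='A' cursor=0
After op 9 (insert('M')): buf='MA' cursor=1
After op 10 (insert('A')): buf='MAA' cursor=2
After op 11 (insert('N')): buf='MANA' cursor=3
After op 12 (select(0,2) replace("")): buf='NA' cursor=0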